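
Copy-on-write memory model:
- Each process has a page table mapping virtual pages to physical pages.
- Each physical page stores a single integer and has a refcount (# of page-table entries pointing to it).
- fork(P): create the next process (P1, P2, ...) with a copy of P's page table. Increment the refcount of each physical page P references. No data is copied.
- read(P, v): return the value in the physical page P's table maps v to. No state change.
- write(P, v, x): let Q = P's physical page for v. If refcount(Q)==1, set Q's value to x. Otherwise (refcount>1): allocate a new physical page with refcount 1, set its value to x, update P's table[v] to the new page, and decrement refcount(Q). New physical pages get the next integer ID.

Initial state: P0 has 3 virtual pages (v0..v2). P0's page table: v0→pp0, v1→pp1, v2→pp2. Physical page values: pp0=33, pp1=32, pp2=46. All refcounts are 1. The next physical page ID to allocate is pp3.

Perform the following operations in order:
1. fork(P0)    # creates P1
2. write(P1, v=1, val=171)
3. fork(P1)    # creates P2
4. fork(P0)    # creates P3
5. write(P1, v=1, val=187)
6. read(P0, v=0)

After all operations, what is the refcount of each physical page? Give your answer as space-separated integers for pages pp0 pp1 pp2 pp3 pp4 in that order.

Op 1: fork(P0) -> P1. 3 ppages; refcounts: pp0:2 pp1:2 pp2:2
Op 2: write(P1, v1, 171). refcount(pp1)=2>1 -> COPY to pp3. 4 ppages; refcounts: pp0:2 pp1:1 pp2:2 pp3:1
Op 3: fork(P1) -> P2. 4 ppages; refcounts: pp0:3 pp1:1 pp2:3 pp3:2
Op 4: fork(P0) -> P3. 4 ppages; refcounts: pp0:4 pp1:2 pp2:4 pp3:2
Op 5: write(P1, v1, 187). refcount(pp3)=2>1 -> COPY to pp4. 5 ppages; refcounts: pp0:4 pp1:2 pp2:4 pp3:1 pp4:1
Op 6: read(P0, v0) -> 33. No state change.

Answer: 4 2 4 1 1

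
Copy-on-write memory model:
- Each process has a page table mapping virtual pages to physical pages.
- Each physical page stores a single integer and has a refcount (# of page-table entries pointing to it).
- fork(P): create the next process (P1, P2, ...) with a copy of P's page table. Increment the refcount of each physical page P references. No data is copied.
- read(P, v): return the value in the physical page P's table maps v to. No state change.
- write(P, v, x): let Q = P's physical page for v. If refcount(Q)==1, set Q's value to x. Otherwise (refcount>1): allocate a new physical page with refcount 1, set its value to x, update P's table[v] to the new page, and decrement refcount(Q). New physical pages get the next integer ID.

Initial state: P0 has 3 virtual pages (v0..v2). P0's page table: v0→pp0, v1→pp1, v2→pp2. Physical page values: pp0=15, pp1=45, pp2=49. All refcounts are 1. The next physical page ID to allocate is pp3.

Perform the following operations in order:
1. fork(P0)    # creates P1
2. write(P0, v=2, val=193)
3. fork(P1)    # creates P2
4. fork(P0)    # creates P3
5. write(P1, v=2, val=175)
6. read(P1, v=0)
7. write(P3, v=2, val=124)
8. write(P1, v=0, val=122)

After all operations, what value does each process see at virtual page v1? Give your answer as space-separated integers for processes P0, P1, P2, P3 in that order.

Answer: 45 45 45 45

Derivation:
Op 1: fork(P0) -> P1. 3 ppages; refcounts: pp0:2 pp1:2 pp2:2
Op 2: write(P0, v2, 193). refcount(pp2)=2>1 -> COPY to pp3. 4 ppages; refcounts: pp0:2 pp1:2 pp2:1 pp3:1
Op 3: fork(P1) -> P2. 4 ppages; refcounts: pp0:3 pp1:3 pp2:2 pp3:1
Op 4: fork(P0) -> P3. 4 ppages; refcounts: pp0:4 pp1:4 pp2:2 pp3:2
Op 5: write(P1, v2, 175). refcount(pp2)=2>1 -> COPY to pp4. 5 ppages; refcounts: pp0:4 pp1:4 pp2:1 pp3:2 pp4:1
Op 6: read(P1, v0) -> 15. No state change.
Op 7: write(P3, v2, 124). refcount(pp3)=2>1 -> COPY to pp5. 6 ppages; refcounts: pp0:4 pp1:4 pp2:1 pp3:1 pp4:1 pp5:1
Op 8: write(P1, v0, 122). refcount(pp0)=4>1 -> COPY to pp6. 7 ppages; refcounts: pp0:3 pp1:4 pp2:1 pp3:1 pp4:1 pp5:1 pp6:1
P0: v1 -> pp1 = 45
P1: v1 -> pp1 = 45
P2: v1 -> pp1 = 45
P3: v1 -> pp1 = 45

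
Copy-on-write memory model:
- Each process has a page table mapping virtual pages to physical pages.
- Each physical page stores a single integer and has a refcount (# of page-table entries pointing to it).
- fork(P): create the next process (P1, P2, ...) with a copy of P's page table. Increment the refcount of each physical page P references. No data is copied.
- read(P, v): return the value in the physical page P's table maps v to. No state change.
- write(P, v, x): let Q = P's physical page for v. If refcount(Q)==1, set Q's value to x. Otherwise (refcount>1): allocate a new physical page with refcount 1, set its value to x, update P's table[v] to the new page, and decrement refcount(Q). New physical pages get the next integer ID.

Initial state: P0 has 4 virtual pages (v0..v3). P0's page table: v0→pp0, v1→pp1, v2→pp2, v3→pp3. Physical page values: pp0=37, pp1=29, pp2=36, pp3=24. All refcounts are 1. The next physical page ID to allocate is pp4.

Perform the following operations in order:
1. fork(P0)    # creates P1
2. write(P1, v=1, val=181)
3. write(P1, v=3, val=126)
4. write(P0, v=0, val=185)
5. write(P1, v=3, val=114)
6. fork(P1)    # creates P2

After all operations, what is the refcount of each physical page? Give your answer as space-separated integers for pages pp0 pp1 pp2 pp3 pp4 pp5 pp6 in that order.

Answer: 2 1 3 1 2 2 1

Derivation:
Op 1: fork(P0) -> P1. 4 ppages; refcounts: pp0:2 pp1:2 pp2:2 pp3:2
Op 2: write(P1, v1, 181). refcount(pp1)=2>1 -> COPY to pp4. 5 ppages; refcounts: pp0:2 pp1:1 pp2:2 pp3:2 pp4:1
Op 3: write(P1, v3, 126). refcount(pp3)=2>1 -> COPY to pp5. 6 ppages; refcounts: pp0:2 pp1:1 pp2:2 pp3:1 pp4:1 pp5:1
Op 4: write(P0, v0, 185). refcount(pp0)=2>1 -> COPY to pp6. 7 ppages; refcounts: pp0:1 pp1:1 pp2:2 pp3:1 pp4:1 pp5:1 pp6:1
Op 5: write(P1, v3, 114). refcount(pp5)=1 -> write in place. 7 ppages; refcounts: pp0:1 pp1:1 pp2:2 pp3:1 pp4:1 pp5:1 pp6:1
Op 6: fork(P1) -> P2. 7 ppages; refcounts: pp0:2 pp1:1 pp2:3 pp3:1 pp4:2 pp5:2 pp6:1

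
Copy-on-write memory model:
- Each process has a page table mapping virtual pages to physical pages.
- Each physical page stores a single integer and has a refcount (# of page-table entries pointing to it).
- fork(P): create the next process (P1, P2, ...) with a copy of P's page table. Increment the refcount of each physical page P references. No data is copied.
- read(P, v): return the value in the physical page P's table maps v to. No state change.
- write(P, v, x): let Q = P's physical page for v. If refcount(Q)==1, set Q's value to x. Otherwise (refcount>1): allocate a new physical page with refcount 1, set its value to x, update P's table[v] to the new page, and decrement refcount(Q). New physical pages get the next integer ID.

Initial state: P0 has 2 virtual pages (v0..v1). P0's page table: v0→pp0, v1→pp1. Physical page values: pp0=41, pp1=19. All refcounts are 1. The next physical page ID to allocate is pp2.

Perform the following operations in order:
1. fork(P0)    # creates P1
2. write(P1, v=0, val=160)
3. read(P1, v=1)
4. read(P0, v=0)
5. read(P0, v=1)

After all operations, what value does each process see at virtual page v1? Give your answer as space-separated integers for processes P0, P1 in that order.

Answer: 19 19

Derivation:
Op 1: fork(P0) -> P1. 2 ppages; refcounts: pp0:2 pp1:2
Op 2: write(P1, v0, 160). refcount(pp0)=2>1 -> COPY to pp2. 3 ppages; refcounts: pp0:1 pp1:2 pp2:1
Op 3: read(P1, v1) -> 19. No state change.
Op 4: read(P0, v0) -> 41. No state change.
Op 5: read(P0, v1) -> 19. No state change.
P0: v1 -> pp1 = 19
P1: v1 -> pp1 = 19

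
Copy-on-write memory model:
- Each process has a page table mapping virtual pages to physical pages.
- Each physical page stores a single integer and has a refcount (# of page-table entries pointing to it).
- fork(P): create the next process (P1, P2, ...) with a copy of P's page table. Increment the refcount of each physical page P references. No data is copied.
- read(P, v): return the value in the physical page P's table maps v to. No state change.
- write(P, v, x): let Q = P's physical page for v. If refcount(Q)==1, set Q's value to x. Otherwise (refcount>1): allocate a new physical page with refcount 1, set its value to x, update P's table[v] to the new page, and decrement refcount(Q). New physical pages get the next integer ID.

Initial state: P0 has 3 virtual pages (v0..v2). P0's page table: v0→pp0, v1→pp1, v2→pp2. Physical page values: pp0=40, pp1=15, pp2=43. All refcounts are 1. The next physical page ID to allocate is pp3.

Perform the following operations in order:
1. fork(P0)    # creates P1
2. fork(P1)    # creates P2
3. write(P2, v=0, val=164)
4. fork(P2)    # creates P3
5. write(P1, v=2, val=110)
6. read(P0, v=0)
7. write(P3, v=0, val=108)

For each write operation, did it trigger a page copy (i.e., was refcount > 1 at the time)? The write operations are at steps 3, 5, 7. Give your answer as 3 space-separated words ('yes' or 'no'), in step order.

Op 1: fork(P0) -> P1. 3 ppages; refcounts: pp0:2 pp1:2 pp2:2
Op 2: fork(P1) -> P2. 3 ppages; refcounts: pp0:3 pp1:3 pp2:3
Op 3: write(P2, v0, 164). refcount(pp0)=3>1 -> COPY to pp3. 4 ppages; refcounts: pp0:2 pp1:3 pp2:3 pp3:1
Op 4: fork(P2) -> P3. 4 ppages; refcounts: pp0:2 pp1:4 pp2:4 pp3:2
Op 5: write(P1, v2, 110). refcount(pp2)=4>1 -> COPY to pp4. 5 ppages; refcounts: pp0:2 pp1:4 pp2:3 pp3:2 pp4:1
Op 6: read(P0, v0) -> 40. No state change.
Op 7: write(P3, v0, 108). refcount(pp3)=2>1 -> COPY to pp5. 6 ppages; refcounts: pp0:2 pp1:4 pp2:3 pp3:1 pp4:1 pp5:1

yes yes yes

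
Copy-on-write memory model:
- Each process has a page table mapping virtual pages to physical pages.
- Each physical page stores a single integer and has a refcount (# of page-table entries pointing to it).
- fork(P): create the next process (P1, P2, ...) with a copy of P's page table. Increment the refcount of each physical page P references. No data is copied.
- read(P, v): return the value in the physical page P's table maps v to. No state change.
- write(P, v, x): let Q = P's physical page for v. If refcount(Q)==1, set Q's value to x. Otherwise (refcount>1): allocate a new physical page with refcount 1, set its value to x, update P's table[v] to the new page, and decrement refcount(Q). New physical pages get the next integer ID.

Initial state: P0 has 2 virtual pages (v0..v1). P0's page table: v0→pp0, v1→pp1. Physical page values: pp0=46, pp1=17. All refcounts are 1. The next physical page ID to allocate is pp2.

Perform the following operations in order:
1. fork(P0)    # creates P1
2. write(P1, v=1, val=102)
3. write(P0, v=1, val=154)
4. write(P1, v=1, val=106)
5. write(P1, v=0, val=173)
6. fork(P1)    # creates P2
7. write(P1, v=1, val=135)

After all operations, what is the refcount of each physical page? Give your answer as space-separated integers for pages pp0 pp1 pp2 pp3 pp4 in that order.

Answer: 1 1 1 2 1

Derivation:
Op 1: fork(P0) -> P1. 2 ppages; refcounts: pp0:2 pp1:2
Op 2: write(P1, v1, 102). refcount(pp1)=2>1 -> COPY to pp2. 3 ppages; refcounts: pp0:2 pp1:1 pp2:1
Op 3: write(P0, v1, 154). refcount(pp1)=1 -> write in place. 3 ppages; refcounts: pp0:2 pp1:1 pp2:1
Op 4: write(P1, v1, 106). refcount(pp2)=1 -> write in place. 3 ppages; refcounts: pp0:2 pp1:1 pp2:1
Op 5: write(P1, v0, 173). refcount(pp0)=2>1 -> COPY to pp3. 4 ppages; refcounts: pp0:1 pp1:1 pp2:1 pp3:1
Op 6: fork(P1) -> P2. 4 ppages; refcounts: pp0:1 pp1:1 pp2:2 pp3:2
Op 7: write(P1, v1, 135). refcount(pp2)=2>1 -> COPY to pp4. 5 ppages; refcounts: pp0:1 pp1:1 pp2:1 pp3:2 pp4:1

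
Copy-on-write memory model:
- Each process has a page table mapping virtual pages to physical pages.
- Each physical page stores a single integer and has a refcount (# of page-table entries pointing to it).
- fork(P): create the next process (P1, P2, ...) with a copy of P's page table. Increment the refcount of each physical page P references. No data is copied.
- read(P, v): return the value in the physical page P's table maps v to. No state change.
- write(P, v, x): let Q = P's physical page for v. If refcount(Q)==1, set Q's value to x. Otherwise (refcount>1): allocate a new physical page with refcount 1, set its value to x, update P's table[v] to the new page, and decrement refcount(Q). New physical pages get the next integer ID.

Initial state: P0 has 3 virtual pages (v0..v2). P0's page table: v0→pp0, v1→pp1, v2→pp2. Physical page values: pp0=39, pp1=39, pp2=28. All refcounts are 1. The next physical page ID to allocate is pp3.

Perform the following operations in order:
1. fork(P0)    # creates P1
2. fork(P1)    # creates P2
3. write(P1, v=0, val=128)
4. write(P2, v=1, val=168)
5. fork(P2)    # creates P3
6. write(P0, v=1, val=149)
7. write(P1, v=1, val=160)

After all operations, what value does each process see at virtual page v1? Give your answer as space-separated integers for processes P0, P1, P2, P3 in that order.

Op 1: fork(P0) -> P1. 3 ppages; refcounts: pp0:2 pp1:2 pp2:2
Op 2: fork(P1) -> P2. 3 ppages; refcounts: pp0:3 pp1:3 pp2:3
Op 3: write(P1, v0, 128). refcount(pp0)=3>1 -> COPY to pp3. 4 ppages; refcounts: pp0:2 pp1:3 pp2:3 pp3:1
Op 4: write(P2, v1, 168). refcount(pp1)=3>1 -> COPY to pp4. 5 ppages; refcounts: pp0:2 pp1:2 pp2:3 pp3:1 pp4:1
Op 5: fork(P2) -> P3. 5 ppages; refcounts: pp0:3 pp1:2 pp2:4 pp3:1 pp4:2
Op 6: write(P0, v1, 149). refcount(pp1)=2>1 -> COPY to pp5. 6 ppages; refcounts: pp0:3 pp1:1 pp2:4 pp3:1 pp4:2 pp5:1
Op 7: write(P1, v1, 160). refcount(pp1)=1 -> write in place. 6 ppages; refcounts: pp0:3 pp1:1 pp2:4 pp3:1 pp4:2 pp5:1
P0: v1 -> pp5 = 149
P1: v1 -> pp1 = 160
P2: v1 -> pp4 = 168
P3: v1 -> pp4 = 168

Answer: 149 160 168 168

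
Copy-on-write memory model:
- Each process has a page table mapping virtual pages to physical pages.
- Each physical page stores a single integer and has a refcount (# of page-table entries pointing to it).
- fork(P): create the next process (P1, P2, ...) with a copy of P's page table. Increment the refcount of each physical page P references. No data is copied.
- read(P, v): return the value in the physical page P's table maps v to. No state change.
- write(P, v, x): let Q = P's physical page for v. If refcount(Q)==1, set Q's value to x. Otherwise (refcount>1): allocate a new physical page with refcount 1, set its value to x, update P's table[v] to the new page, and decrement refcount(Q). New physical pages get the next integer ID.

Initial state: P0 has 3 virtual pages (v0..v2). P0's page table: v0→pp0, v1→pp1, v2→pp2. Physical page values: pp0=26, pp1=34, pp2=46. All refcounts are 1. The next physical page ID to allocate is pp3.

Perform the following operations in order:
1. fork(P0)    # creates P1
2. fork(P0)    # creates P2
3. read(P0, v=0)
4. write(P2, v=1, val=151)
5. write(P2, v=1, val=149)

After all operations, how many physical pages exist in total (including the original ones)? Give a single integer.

Answer: 4

Derivation:
Op 1: fork(P0) -> P1. 3 ppages; refcounts: pp0:2 pp1:2 pp2:2
Op 2: fork(P0) -> P2. 3 ppages; refcounts: pp0:3 pp1:3 pp2:3
Op 3: read(P0, v0) -> 26. No state change.
Op 4: write(P2, v1, 151). refcount(pp1)=3>1 -> COPY to pp3. 4 ppages; refcounts: pp0:3 pp1:2 pp2:3 pp3:1
Op 5: write(P2, v1, 149). refcount(pp3)=1 -> write in place. 4 ppages; refcounts: pp0:3 pp1:2 pp2:3 pp3:1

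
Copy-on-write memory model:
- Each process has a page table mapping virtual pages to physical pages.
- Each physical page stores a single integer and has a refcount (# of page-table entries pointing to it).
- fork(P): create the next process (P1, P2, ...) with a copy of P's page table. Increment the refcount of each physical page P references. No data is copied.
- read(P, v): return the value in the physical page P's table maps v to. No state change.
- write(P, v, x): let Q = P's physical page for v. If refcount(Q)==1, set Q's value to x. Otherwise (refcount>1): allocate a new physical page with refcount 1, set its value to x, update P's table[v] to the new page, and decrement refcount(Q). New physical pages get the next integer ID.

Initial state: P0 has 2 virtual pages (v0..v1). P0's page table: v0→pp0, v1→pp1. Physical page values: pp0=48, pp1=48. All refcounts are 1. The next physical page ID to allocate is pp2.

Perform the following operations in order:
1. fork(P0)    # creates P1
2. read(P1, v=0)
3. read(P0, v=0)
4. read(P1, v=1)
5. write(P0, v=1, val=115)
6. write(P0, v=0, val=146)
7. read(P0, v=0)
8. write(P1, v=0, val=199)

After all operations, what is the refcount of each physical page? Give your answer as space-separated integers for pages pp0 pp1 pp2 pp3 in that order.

Answer: 1 1 1 1

Derivation:
Op 1: fork(P0) -> P1. 2 ppages; refcounts: pp0:2 pp1:2
Op 2: read(P1, v0) -> 48. No state change.
Op 3: read(P0, v0) -> 48. No state change.
Op 4: read(P1, v1) -> 48. No state change.
Op 5: write(P0, v1, 115). refcount(pp1)=2>1 -> COPY to pp2. 3 ppages; refcounts: pp0:2 pp1:1 pp2:1
Op 6: write(P0, v0, 146). refcount(pp0)=2>1 -> COPY to pp3. 4 ppages; refcounts: pp0:1 pp1:1 pp2:1 pp3:1
Op 7: read(P0, v0) -> 146. No state change.
Op 8: write(P1, v0, 199). refcount(pp0)=1 -> write in place. 4 ppages; refcounts: pp0:1 pp1:1 pp2:1 pp3:1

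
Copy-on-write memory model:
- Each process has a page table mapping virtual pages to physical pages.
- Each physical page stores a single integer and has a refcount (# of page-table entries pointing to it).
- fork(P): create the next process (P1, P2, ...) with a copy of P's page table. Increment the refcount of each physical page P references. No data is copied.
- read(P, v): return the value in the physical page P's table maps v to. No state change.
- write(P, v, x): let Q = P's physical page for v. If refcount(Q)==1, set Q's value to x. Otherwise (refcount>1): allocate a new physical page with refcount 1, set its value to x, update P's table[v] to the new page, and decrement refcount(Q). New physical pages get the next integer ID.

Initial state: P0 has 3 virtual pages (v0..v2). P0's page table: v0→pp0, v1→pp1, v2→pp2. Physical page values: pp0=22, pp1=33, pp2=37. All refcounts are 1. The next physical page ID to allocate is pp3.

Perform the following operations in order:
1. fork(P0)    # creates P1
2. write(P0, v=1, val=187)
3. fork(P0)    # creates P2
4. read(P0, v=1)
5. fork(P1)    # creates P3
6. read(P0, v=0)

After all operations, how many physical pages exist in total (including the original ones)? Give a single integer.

Answer: 4

Derivation:
Op 1: fork(P0) -> P1. 3 ppages; refcounts: pp0:2 pp1:2 pp2:2
Op 2: write(P0, v1, 187). refcount(pp1)=2>1 -> COPY to pp3. 4 ppages; refcounts: pp0:2 pp1:1 pp2:2 pp3:1
Op 3: fork(P0) -> P2. 4 ppages; refcounts: pp0:3 pp1:1 pp2:3 pp3:2
Op 4: read(P0, v1) -> 187. No state change.
Op 5: fork(P1) -> P3. 4 ppages; refcounts: pp0:4 pp1:2 pp2:4 pp3:2
Op 6: read(P0, v0) -> 22. No state change.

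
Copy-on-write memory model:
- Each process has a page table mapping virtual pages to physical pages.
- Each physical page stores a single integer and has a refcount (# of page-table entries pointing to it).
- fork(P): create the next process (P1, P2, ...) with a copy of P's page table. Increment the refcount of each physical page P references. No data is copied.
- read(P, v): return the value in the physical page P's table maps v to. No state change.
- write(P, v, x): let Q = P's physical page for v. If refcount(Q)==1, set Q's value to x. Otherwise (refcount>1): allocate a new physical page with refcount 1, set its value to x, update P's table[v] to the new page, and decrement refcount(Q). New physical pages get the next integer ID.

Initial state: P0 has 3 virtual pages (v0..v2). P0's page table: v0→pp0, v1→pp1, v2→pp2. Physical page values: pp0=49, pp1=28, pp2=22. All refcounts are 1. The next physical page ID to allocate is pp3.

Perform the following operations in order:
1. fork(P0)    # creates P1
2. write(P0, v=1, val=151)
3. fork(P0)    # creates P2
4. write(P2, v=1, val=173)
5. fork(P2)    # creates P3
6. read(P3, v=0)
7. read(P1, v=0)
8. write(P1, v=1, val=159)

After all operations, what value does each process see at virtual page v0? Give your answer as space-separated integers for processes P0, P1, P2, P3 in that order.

Op 1: fork(P0) -> P1. 3 ppages; refcounts: pp0:2 pp1:2 pp2:2
Op 2: write(P0, v1, 151). refcount(pp1)=2>1 -> COPY to pp3. 4 ppages; refcounts: pp0:2 pp1:1 pp2:2 pp3:1
Op 3: fork(P0) -> P2. 4 ppages; refcounts: pp0:3 pp1:1 pp2:3 pp3:2
Op 4: write(P2, v1, 173). refcount(pp3)=2>1 -> COPY to pp4. 5 ppages; refcounts: pp0:3 pp1:1 pp2:3 pp3:1 pp4:1
Op 5: fork(P2) -> P3. 5 ppages; refcounts: pp0:4 pp1:1 pp2:4 pp3:1 pp4:2
Op 6: read(P3, v0) -> 49. No state change.
Op 7: read(P1, v0) -> 49. No state change.
Op 8: write(P1, v1, 159). refcount(pp1)=1 -> write in place. 5 ppages; refcounts: pp0:4 pp1:1 pp2:4 pp3:1 pp4:2
P0: v0 -> pp0 = 49
P1: v0 -> pp0 = 49
P2: v0 -> pp0 = 49
P3: v0 -> pp0 = 49

Answer: 49 49 49 49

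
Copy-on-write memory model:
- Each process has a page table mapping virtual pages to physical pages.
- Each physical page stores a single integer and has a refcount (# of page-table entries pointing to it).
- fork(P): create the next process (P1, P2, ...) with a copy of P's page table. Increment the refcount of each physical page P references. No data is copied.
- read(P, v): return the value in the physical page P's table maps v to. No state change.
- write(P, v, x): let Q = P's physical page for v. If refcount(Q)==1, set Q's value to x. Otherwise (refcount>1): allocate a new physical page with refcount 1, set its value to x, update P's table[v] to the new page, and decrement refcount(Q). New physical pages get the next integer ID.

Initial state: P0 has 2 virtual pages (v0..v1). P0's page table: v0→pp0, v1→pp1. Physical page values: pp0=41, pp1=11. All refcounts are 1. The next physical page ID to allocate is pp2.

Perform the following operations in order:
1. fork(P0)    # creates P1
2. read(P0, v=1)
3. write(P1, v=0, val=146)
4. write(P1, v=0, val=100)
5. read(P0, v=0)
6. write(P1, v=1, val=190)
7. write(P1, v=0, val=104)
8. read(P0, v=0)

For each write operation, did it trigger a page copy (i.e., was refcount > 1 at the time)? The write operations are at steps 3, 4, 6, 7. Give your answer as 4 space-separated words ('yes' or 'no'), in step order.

Op 1: fork(P0) -> P1. 2 ppages; refcounts: pp0:2 pp1:2
Op 2: read(P0, v1) -> 11. No state change.
Op 3: write(P1, v0, 146). refcount(pp0)=2>1 -> COPY to pp2. 3 ppages; refcounts: pp0:1 pp1:2 pp2:1
Op 4: write(P1, v0, 100). refcount(pp2)=1 -> write in place. 3 ppages; refcounts: pp0:1 pp1:2 pp2:1
Op 5: read(P0, v0) -> 41. No state change.
Op 6: write(P1, v1, 190). refcount(pp1)=2>1 -> COPY to pp3. 4 ppages; refcounts: pp0:1 pp1:1 pp2:1 pp3:1
Op 7: write(P1, v0, 104). refcount(pp2)=1 -> write in place. 4 ppages; refcounts: pp0:1 pp1:1 pp2:1 pp3:1
Op 8: read(P0, v0) -> 41. No state change.

yes no yes no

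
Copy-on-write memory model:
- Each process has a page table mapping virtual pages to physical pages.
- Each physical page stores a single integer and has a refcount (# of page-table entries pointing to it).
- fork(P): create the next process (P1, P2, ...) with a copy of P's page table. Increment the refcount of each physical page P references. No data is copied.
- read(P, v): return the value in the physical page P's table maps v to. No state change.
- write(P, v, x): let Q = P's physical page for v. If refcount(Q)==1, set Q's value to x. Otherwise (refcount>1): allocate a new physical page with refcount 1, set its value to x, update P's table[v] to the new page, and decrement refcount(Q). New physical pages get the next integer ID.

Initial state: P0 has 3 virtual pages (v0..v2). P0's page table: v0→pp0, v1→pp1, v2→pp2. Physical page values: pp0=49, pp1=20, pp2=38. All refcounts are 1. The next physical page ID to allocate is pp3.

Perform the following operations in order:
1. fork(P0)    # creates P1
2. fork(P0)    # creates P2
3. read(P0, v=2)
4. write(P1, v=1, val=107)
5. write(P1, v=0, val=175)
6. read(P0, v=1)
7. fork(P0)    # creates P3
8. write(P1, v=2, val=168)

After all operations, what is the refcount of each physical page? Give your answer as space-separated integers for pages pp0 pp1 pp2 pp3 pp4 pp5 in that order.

Op 1: fork(P0) -> P1. 3 ppages; refcounts: pp0:2 pp1:2 pp2:2
Op 2: fork(P0) -> P2. 3 ppages; refcounts: pp0:3 pp1:3 pp2:3
Op 3: read(P0, v2) -> 38. No state change.
Op 4: write(P1, v1, 107). refcount(pp1)=3>1 -> COPY to pp3. 4 ppages; refcounts: pp0:3 pp1:2 pp2:3 pp3:1
Op 5: write(P1, v0, 175). refcount(pp0)=3>1 -> COPY to pp4. 5 ppages; refcounts: pp0:2 pp1:2 pp2:3 pp3:1 pp4:1
Op 6: read(P0, v1) -> 20. No state change.
Op 7: fork(P0) -> P3. 5 ppages; refcounts: pp0:3 pp1:3 pp2:4 pp3:1 pp4:1
Op 8: write(P1, v2, 168). refcount(pp2)=4>1 -> COPY to pp5. 6 ppages; refcounts: pp0:3 pp1:3 pp2:3 pp3:1 pp4:1 pp5:1

Answer: 3 3 3 1 1 1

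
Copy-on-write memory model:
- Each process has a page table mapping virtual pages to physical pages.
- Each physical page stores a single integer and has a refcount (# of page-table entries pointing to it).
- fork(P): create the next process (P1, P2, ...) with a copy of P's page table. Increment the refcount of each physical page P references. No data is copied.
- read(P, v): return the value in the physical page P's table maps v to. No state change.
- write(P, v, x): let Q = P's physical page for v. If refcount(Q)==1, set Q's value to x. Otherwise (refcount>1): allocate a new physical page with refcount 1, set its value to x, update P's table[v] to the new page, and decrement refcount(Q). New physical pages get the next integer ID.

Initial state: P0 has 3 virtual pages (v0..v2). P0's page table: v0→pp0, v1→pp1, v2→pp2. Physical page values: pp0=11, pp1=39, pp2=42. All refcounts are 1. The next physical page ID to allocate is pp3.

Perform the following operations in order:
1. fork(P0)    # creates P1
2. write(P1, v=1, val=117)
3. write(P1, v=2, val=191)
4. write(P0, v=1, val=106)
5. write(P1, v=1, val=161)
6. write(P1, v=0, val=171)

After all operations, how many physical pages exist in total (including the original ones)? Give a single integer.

Op 1: fork(P0) -> P1. 3 ppages; refcounts: pp0:2 pp1:2 pp2:2
Op 2: write(P1, v1, 117). refcount(pp1)=2>1 -> COPY to pp3. 4 ppages; refcounts: pp0:2 pp1:1 pp2:2 pp3:1
Op 3: write(P1, v2, 191). refcount(pp2)=2>1 -> COPY to pp4. 5 ppages; refcounts: pp0:2 pp1:1 pp2:1 pp3:1 pp4:1
Op 4: write(P0, v1, 106). refcount(pp1)=1 -> write in place. 5 ppages; refcounts: pp0:2 pp1:1 pp2:1 pp3:1 pp4:1
Op 5: write(P1, v1, 161). refcount(pp3)=1 -> write in place. 5 ppages; refcounts: pp0:2 pp1:1 pp2:1 pp3:1 pp4:1
Op 6: write(P1, v0, 171). refcount(pp0)=2>1 -> COPY to pp5. 6 ppages; refcounts: pp0:1 pp1:1 pp2:1 pp3:1 pp4:1 pp5:1

Answer: 6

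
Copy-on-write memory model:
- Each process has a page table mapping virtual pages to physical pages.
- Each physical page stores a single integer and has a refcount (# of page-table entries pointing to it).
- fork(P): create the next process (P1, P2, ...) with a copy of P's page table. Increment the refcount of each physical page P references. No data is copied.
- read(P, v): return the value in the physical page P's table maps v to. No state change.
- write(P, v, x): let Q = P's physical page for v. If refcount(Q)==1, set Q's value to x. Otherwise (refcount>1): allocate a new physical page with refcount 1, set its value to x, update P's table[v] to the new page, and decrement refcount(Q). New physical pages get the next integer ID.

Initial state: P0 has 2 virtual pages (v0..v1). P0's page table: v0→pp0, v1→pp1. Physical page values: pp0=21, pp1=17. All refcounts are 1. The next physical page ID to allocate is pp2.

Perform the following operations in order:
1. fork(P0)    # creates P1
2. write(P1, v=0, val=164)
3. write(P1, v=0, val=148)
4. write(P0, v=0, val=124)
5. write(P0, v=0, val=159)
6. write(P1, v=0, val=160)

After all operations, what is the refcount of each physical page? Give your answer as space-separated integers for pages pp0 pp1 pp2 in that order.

Answer: 1 2 1

Derivation:
Op 1: fork(P0) -> P1. 2 ppages; refcounts: pp0:2 pp1:2
Op 2: write(P1, v0, 164). refcount(pp0)=2>1 -> COPY to pp2. 3 ppages; refcounts: pp0:1 pp1:2 pp2:1
Op 3: write(P1, v0, 148). refcount(pp2)=1 -> write in place. 3 ppages; refcounts: pp0:1 pp1:2 pp2:1
Op 4: write(P0, v0, 124). refcount(pp0)=1 -> write in place. 3 ppages; refcounts: pp0:1 pp1:2 pp2:1
Op 5: write(P0, v0, 159). refcount(pp0)=1 -> write in place. 3 ppages; refcounts: pp0:1 pp1:2 pp2:1
Op 6: write(P1, v0, 160). refcount(pp2)=1 -> write in place. 3 ppages; refcounts: pp0:1 pp1:2 pp2:1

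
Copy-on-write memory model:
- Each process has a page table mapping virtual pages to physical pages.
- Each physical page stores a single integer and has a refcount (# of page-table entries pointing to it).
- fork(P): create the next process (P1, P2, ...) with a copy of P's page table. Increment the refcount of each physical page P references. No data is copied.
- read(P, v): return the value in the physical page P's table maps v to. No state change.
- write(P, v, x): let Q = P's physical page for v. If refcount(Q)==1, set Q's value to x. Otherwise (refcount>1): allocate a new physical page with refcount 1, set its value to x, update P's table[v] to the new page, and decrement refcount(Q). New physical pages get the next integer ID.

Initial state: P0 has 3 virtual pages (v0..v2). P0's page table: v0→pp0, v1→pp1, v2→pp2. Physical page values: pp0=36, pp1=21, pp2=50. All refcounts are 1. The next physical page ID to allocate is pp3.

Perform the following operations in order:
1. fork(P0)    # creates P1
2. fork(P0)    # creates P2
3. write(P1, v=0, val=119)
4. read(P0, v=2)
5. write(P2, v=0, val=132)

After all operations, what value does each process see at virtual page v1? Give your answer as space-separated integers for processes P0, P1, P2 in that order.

Answer: 21 21 21

Derivation:
Op 1: fork(P0) -> P1. 3 ppages; refcounts: pp0:2 pp1:2 pp2:2
Op 2: fork(P0) -> P2. 3 ppages; refcounts: pp0:3 pp1:3 pp2:3
Op 3: write(P1, v0, 119). refcount(pp0)=3>1 -> COPY to pp3. 4 ppages; refcounts: pp0:2 pp1:3 pp2:3 pp3:1
Op 4: read(P0, v2) -> 50. No state change.
Op 5: write(P2, v0, 132). refcount(pp0)=2>1 -> COPY to pp4. 5 ppages; refcounts: pp0:1 pp1:3 pp2:3 pp3:1 pp4:1
P0: v1 -> pp1 = 21
P1: v1 -> pp1 = 21
P2: v1 -> pp1 = 21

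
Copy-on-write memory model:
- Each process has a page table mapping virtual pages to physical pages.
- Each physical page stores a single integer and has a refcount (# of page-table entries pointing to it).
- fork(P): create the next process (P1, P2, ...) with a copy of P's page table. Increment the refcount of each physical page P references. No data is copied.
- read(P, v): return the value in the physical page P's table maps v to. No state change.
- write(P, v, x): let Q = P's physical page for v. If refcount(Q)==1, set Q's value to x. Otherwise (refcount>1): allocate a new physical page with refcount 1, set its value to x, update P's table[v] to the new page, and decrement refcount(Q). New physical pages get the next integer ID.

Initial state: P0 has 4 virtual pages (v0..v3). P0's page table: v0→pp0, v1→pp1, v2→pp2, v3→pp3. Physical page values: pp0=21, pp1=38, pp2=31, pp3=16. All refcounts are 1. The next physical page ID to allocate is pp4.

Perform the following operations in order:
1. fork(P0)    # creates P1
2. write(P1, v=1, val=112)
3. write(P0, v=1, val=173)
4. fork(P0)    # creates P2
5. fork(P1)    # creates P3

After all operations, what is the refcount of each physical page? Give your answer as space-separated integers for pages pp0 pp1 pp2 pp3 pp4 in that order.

Answer: 4 2 4 4 2

Derivation:
Op 1: fork(P0) -> P1. 4 ppages; refcounts: pp0:2 pp1:2 pp2:2 pp3:2
Op 2: write(P1, v1, 112). refcount(pp1)=2>1 -> COPY to pp4. 5 ppages; refcounts: pp0:2 pp1:1 pp2:2 pp3:2 pp4:1
Op 3: write(P0, v1, 173). refcount(pp1)=1 -> write in place. 5 ppages; refcounts: pp0:2 pp1:1 pp2:2 pp3:2 pp4:1
Op 4: fork(P0) -> P2. 5 ppages; refcounts: pp0:3 pp1:2 pp2:3 pp3:3 pp4:1
Op 5: fork(P1) -> P3. 5 ppages; refcounts: pp0:4 pp1:2 pp2:4 pp3:4 pp4:2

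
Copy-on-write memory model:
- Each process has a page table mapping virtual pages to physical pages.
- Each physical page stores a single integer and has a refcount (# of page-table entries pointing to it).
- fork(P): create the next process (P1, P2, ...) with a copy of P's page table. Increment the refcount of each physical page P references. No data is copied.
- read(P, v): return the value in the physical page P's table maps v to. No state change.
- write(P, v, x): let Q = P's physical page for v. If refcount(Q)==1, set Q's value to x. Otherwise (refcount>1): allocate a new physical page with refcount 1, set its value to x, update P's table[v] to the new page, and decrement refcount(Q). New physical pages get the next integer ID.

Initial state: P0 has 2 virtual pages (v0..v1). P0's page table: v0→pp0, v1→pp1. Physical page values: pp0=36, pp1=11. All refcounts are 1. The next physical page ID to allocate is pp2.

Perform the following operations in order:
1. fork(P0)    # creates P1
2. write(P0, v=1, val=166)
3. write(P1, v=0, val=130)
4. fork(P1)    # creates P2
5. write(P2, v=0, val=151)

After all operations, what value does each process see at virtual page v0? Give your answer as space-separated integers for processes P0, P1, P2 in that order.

Answer: 36 130 151

Derivation:
Op 1: fork(P0) -> P1. 2 ppages; refcounts: pp0:2 pp1:2
Op 2: write(P0, v1, 166). refcount(pp1)=2>1 -> COPY to pp2. 3 ppages; refcounts: pp0:2 pp1:1 pp2:1
Op 3: write(P1, v0, 130). refcount(pp0)=2>1 -> COPY to pp3. 4 ppages; refcounts: pp0:1 pp1:1 pp2:1 pp3:1
Op 4: fork(P1) -> P2. 4 ppages; refcounts: pp0:1 pp1:2 pp2:1 pp3:2
Op 5: write(P2, v0, 151). refcount(pp3)=2>1 -> COPY to pp4. 5 ppages; refcounts: pp0:1 pp1:2 pp2:1 pp3:1 pp4:1
P0: v0 -> pp0 = 36
P1: v0 -> pp3 = 130
P2: v0 -> pp4 = 151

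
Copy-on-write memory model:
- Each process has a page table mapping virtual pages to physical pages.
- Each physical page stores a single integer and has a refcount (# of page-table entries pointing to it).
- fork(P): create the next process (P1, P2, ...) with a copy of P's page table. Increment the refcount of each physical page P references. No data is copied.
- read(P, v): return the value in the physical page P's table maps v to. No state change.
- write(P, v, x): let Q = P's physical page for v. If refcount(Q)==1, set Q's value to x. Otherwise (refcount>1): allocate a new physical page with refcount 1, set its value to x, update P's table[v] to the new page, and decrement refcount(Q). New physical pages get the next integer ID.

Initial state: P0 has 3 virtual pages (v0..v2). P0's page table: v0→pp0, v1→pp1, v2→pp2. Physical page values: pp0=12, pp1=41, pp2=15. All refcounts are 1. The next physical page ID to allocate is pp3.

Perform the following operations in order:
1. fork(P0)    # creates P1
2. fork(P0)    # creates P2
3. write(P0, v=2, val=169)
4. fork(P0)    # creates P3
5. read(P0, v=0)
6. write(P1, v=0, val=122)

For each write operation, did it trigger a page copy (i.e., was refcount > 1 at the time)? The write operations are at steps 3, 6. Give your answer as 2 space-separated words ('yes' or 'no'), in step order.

Op 1: fork(P0) -> P1. 3 ppages; refcounts: pp0:2 pp1:2 pp2:2
Op 2: fork(P0) -> P2. 3 ppages; refcounts: pp0:3 pp1:3 pp2:3
Op 3: write(P0, v2, 169). refcount(pp2)=3>1 -> COPY to pp3. 4 ppages; refcounts: pp0:3 pp1:3 pp2:2 pp3:1
Op 4: fork(P0) -> P3. 4 ppages; refcounts: pp0:4 pp1:4 pp2:2 pp3:2
Op 5: read(P0, v0) -> 12. No state change.
Op 6: write(P1, v0, 122). refcount(pp0)=4>1 -> COPY to pp4. 5 ppages; refcounts: pp0:3 pp1:4 pp2:2 pp3:2 pp4:1

yes yes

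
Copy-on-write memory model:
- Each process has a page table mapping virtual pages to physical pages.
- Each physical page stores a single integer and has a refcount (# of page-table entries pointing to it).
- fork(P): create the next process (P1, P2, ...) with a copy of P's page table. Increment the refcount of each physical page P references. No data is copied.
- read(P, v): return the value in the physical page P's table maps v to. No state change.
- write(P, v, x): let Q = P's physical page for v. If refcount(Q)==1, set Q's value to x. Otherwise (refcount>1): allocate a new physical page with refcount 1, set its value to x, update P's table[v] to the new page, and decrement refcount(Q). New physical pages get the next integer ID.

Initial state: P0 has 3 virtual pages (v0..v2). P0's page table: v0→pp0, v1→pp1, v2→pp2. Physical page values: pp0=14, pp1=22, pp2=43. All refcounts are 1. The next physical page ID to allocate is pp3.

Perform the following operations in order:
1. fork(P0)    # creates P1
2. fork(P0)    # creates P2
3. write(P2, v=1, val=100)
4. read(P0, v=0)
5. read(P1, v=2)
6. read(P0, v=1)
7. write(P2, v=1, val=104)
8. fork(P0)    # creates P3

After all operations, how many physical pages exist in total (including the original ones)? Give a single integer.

Answer: 4

Derivation:
Op 1: fork(P0) -> P1. 3 ppages; refcounts: pp0:2 pp1:2 pp2:2
Op 2: fork(P0) -> P2. 3 ppages; refcounts: pp0:3 pp1:3 pp2:3
Op 3: write(P2, v1, 100). refcount(pp1)=3>1 -> COPY to pp3. 4 ppages; refcounts: pp0:3 pp1:2 pp2:3 pp3:1
Op 4: read(P0, v0) -> 14. No state change.
Op 5: read(P1, v2) -> 43. No state change.
Op 6: read(P0, v1) -> 22. No state change.
Op 7: write(P2, v1, 104). refcount(pp3)=1 -> write in place. 4 ppages; refcounts: pp0:3 pp1:2 pp2:3 pp3:1
Op 8: fork(P0) -> P3. 4 ppages; refcounts: pp0:4 pp1:3 pp2:4 pp3:1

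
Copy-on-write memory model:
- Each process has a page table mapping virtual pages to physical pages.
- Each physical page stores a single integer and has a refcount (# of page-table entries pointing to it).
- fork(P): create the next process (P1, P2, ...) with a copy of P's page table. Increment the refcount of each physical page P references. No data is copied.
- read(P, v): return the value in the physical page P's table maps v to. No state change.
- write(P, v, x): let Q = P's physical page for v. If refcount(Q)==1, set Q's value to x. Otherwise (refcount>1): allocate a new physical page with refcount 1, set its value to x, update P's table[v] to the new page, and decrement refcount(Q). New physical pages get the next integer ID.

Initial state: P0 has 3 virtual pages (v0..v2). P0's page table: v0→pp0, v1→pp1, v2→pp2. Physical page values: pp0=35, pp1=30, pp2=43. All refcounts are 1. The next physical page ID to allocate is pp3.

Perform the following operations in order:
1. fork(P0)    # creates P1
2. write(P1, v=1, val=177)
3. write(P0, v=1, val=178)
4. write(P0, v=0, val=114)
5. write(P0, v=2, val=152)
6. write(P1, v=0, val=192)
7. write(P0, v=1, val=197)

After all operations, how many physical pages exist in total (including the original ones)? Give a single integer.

Answer: 6

Derivation:
Op 1: fork(P0) -> P1. 3 ppages; refcounts: pp0:2 pp1:2 pp2:2
Op 2: write(P1, v1, 177). refcount(pp1)=2>1 -> COPY to pp3. 4 ppages; refcounts: pp0:2 pp1:1 pp2:2 pp3:1
Op 3: write(P0, v1, 178). refcount(pp1)=1 -> write in place. 4 ppages; refcounts: pp0:2 pp1:1 pp2:2 pp3:1
Op 4: write(P0, v0, 114). refcount(pp0)=2>1 -> COPY to pp4. 5 ppages; refcounts: pp0:1 pp1:1 pp2:2 pp3:1 pp4:1
Op 5: write(P0, v2, 152). refcount(pp2)=2>1 -> COPY to pp5. 6 ppages; refcounts: pp0:1 pp1:1 pp2:1 pp3:1 pp4:1 pp5:1
Op 6: write(P1, v0, 192). refcount(pp0)=1 -> write in place. 6 ppages; refcounts: pp0:1 pp1:1 pp2:1 pp3:1 pp4:1 pp5:1
Op 7: write(P0, v1, 197). refcount(pp1)=1 -> write in place. 6 ppages; refcounts: pp0:1 pp1:1 pp2:1 pp3:1 pp4:1 pp5:1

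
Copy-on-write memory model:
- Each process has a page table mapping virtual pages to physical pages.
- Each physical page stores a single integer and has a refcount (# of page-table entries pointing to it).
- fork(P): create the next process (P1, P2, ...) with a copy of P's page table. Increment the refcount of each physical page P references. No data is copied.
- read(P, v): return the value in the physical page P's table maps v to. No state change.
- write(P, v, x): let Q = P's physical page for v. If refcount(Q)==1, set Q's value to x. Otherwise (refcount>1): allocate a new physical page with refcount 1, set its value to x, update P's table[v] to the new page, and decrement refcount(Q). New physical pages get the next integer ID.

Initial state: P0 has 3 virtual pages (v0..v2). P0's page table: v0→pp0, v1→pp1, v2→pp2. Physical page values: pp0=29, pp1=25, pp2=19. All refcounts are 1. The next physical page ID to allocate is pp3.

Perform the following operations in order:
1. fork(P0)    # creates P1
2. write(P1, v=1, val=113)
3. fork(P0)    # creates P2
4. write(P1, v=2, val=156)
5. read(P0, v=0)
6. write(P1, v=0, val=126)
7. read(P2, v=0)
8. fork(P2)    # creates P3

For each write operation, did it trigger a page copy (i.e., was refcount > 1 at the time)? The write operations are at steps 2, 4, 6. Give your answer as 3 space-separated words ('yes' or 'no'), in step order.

Op 1: fork(P0) -> P1. 3 ppages; refcounts: pp0:2 pp1:2 pp2:2
Op 2: write(P1, v1, 113). refcount(pp1)=2>1 -> COPY to pp3. 4 ppages; refcounts: pp0:2 pp1:1 pp2:2 pp3:1
Op 3: fork(P0) -> P2. 4 ppages; refcounts: pp0:3 pp1:2 pp2:3 pp3:1
Op 4: write(P1, v2, 156). refcount(pp2)=3>1 -> COPY to pp4. 5 ppages; refcounts: pp0:3 pp1:2 pp2:2 pp3:1 pp4:1
Op 5: read(P0, v0) -> 29. No state change.
Op 6: write(P1, v0, 126). refcount(pp0)=3>1 -> COPY to pp5. 6 ppages; refcounts: pp0:2 pp1:2 pp2:2 pp3:1 pp4:1 pp5:1
Op 7: read(P2, v0) -> 29. No state change.
Op 8: fork(P2) -> P3. 6 ppages; refcounts: pp0:3 pp1:3 pp2:3 pp3:1 pp4:1 pp5:1

yes yes yes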